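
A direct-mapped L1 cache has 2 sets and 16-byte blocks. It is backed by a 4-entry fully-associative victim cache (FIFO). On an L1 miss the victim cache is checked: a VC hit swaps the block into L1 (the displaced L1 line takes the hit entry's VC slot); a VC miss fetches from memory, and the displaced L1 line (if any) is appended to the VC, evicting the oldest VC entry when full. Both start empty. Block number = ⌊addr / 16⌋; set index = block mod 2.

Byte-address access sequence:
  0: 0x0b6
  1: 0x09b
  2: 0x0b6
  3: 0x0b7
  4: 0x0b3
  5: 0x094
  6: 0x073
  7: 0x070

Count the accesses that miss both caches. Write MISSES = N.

MISSES = 3

0: 0xb6 (blk 11, set 1) → MISS  vc=[]
1: 0x9b (blk 9, set 1) → MISS  vc=[11]
2: 0xb6 (blk 11, set 1) → VC-HIT  vc=[9]
3: 0xb7 (blk 11, set 1) → L1-HIT  vc=[9]
4: 0xb3 (blk 11, set 1) → L1-HIT  vc=[9]
5: 0x94 (blk 9, set 1) → VC-HIT  vc=[11]
6: 0x73 (blk 7, set 1) → MISS  vc=[11, 9]
7: 0x70 (blk 7, set 1) → L1-HIT  vc=[11, 9]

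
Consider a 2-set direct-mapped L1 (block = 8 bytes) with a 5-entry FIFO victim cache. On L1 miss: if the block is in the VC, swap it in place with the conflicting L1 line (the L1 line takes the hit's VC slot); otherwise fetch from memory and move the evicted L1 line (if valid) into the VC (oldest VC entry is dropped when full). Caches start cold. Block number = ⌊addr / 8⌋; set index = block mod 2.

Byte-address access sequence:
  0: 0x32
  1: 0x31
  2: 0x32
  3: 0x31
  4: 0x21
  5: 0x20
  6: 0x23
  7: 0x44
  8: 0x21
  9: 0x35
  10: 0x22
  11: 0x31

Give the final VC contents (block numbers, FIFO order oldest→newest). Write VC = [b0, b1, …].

0: 0x32 (blk 6, set 0) → MISS  vc=[]
1: 0x31 (blk 6, set 0) → L1-HIT  vc=[]
2: 0x32 (blk 6, set 0) → L1-HIT  vc=[]
3: 0x31 (blk 6, set 0) → L1-HIT  vc=[]
4: 0x21 (blk 4, set 0) → MISS  vc=[6]
5: 0x20 (blk 4, set 0) → L1-HIT  vc=[6]
6: 0x23 (blk 4, set 0) → L1-HIT  vc=[6]
7: 0x44 (blk 8, set 0) → MISS  vc=[6, 4]
8: 0x21 (blk 4, set 0) → VC-HIT  vc=[6, 8]
9: 0x35 (blk 6, set 0) → VC-HIT  vc=[4, 8]
10: 0x22 (blk 4, set 0) → VC-HIT  vc=[6, 8]
11: 0x31 (blk 6, set 0) → VC-HIT  vc=[4, 8]

VC = [4, 8]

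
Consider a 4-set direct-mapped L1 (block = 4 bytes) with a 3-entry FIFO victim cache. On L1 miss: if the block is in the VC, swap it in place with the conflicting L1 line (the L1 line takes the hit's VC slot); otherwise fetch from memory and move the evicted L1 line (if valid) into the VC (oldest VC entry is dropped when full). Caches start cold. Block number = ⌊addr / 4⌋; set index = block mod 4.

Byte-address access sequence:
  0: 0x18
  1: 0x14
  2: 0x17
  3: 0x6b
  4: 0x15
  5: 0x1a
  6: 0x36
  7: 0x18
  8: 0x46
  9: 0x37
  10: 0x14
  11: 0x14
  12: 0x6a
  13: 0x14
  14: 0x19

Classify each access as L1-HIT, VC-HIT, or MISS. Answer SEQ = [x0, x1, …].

0: 0x18 (blk 6, set 2) → MISS  vc=[]
1: 0x14 (blk 5, set 1) → MISS  vc=[]
2: 0x17 (blk 5, set 1) → L1-HIT  vc=[]
3: 0x6b (blk 26, set 2) → MISS  vc=[6]
4: 0x15 (blk 5, set 1) → L1-HIT  vc=[6]
5: 0x1a (blk 6, set 2) → VC-HIT  vc=[26]
6: 0x36 (blk 13, set 1) → MISS  vc=[26, 5]
7: 0x18 (blk 6, set 2) → L1-HIT  vc=[26, 5]
8: 0x46 (blk 17, set 1) → MISS  vc=[26, 5, 13]
9: 0x37 (blk 13, set 1) → VC-HIT  vc=[26, 5, 17]
10: 0x14 (blk 5, set 1) → VC-HIT  vc=[26, 13, 17]
11: 0x14 (blk 5, set 1) → L1-HIT  vc=[26, 13, 17]
12: 0x6a (blk 26, set 2) → VC-HIT  vc=[6, 13, 17]
13: 0x14 (blk 5, set 1) → L1-HIT  vc=[6, 13, 17]
14: 0x19 (blk 6, set 2) → VC-HIT  vc=[26, 13, 17]

SEQ = [MISS, MISS, L1-HIT, MISS, L1-HIT, VC-HIT, MISS, L1-HIT, MISS, VC-HIT, VC-HIT, L1-HIT, VC-HIT, L1-HIT, VC-HIT]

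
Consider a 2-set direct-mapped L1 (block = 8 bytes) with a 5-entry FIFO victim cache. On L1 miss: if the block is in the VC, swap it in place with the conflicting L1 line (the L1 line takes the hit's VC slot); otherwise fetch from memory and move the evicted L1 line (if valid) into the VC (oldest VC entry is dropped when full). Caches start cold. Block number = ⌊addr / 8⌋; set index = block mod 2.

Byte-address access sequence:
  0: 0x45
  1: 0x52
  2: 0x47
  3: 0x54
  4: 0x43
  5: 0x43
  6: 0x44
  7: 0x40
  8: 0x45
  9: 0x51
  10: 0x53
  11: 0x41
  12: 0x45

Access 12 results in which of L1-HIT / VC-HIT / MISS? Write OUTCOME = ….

#0 0x45→b8/s0 MISS; vc=[]
#1 0x52→b10/s0 MISS; vc=[8]
#2 0x47→b8/s0 VC-HIT; vc=[10]
#3 0x54→b10/s0 VC-HIT; vc=[8]
#4 0x43→b8/s0 VC-HIT; vc=[10]
#5 0x43→b8/s0 L1-HIT; vc=[10]
#6 0x44→b8/s0 L1-HIT; vc=[10]
#7 0x40→b8/s0 L1-HIT; vc=[10]
#8 0x45→b8/s0 L1-HIT; vc=[10]
#9 0x51→b10/s0 VC-HIT; vc=[8]
#10 0x53→b10/s0 L1-HIT; vc=[8]
#11 0x41→b8/s0 VC-HIT; vc=[10]
#12 0x45→b8/s0 L1-HIT; vc=[10]

OUTCOME = L1-HIT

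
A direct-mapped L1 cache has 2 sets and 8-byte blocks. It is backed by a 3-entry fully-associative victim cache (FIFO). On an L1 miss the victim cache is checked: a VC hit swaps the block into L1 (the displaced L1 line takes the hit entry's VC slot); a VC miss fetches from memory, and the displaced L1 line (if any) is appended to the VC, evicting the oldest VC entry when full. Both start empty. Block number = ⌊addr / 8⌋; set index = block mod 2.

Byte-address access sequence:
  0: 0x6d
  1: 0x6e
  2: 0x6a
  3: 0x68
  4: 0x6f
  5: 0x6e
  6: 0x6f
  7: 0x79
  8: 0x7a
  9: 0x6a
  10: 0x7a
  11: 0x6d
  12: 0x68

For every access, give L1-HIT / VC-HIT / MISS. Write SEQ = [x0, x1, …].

  [0] addr=0x6d blk=13 s=1: MISS | VC []
  [1] addr=0x6e blk=13 s=1: L1-HIT | VC []
  [2] addr=0x6a blk=13 s=1: L1-HIT | VC []
  [3] addr=0x68 blk=13 s=1: L1-HIT | VC []
  [4] addr=0x6f blk=13 s=1: L1-HIT | VC []
  [5] addr=0x6e blk=13 s=1: L1-HIT | VC []
  [6] addr=0x6f blk=13 s=1: L1-HIT | VC []
  [7] addr=0x79 blk=15 s=1: MISS | VC [13]
  [8] addr=0x7a blk=15 s=1: L1-HIT | VC [13]
  [9] addr=0x6a blk=13 s=1: VC-HIT | VC [15]
  [10] addr=0x7a blk=15 s=1: VC-HIT | VC [13]
  [11] addr=0x6d blk=13 s=1: VC-HIT | VC [15]
  [12] addr=0x68 blk=13 s=1: L1-HIT | VC [15]

SEQ = [MISS, L1-HIT, L1-HIT, L1-HIT, L1-HIT, L1-HIT, L1-HIT, MISS, L1-HIT, VC-HIT, VC-HIT, VC-HIT, L1-HIT]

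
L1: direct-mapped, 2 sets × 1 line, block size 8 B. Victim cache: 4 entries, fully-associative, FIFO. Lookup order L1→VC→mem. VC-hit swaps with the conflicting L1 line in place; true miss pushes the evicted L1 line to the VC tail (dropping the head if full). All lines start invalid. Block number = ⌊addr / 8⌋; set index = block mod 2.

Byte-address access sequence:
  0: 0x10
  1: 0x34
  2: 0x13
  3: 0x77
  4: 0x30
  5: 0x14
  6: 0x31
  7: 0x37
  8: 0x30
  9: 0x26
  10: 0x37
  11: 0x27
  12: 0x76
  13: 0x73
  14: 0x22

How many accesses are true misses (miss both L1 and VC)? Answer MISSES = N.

MISSES = 4

  [0] addr=0x10 blk=2 s=0: MISS | VC []
  [1] addr=0x34 blk=6 s=0: MISS | VC [2]
  [2] addr=0x13 blk=2 s=0: VC-HIT | VC [6]
  [3] addr=0x77 blk=14 s=0: MISS | VC [6, 2]
  [4] addr=0x30 blk=6 s=0: VC-HIT | VC [14, 2]
  [5] addr=0x14 blk=2 s=0: VC-HIT | VC [14, 6]
  [6] addr=0x31 blk=6 s=0: VC-HIT | VC [14, 2]
  [7] addr=0x37 blk=6 s=0: L1-HIT | VC [14, 2]
  [8] addr=0x30 blk=6 s=0: L1-HIT | VC [14, 2]
  [9] addr=0x26 blk=4 s=0: MISS | VC [14, 2, 6]
  [10] addr=0x37 blk=6 s=0: VC-HIT | VC [14, 2, 4]
  [11] addr=0x27 blk=4 s=0: VC-HIT | VC [14, 2, 6]
  [12] addr=0x76 blk=14 s=0: VC-HIT | VC [4, 2, 6]
  [13] addr=0x73 blk=14 s=0: L1-HIT | VC [4, 2, 6]
  [14] addr=0x22 blk=4 s=0: VC-HIT | VC [14, 2, 6]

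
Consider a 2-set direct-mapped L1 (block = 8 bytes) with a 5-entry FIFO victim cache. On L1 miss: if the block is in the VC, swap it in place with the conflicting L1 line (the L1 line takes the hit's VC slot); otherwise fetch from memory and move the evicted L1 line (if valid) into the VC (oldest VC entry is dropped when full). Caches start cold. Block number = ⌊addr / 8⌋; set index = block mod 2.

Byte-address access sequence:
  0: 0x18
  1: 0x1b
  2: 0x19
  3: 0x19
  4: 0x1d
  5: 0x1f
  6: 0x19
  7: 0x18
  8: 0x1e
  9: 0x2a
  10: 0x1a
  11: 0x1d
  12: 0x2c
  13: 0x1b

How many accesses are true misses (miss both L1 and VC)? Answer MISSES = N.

0: 0x18 (blk 3, set 1) → MISS  vc=[]
1: 0x1b (blk 3, set 1) → L1-HIT  vc=[]
2: 0x19 (blk 3, set 1) → L1-HIT  vc=[]
3: 0x19 (blk 3, set 1) → L1-HIT  vc=[]
4: 0x1d (blk 3, set 1) → L1-HIT  vc=[]
5: 0x1f (blk 3, set 1) → L1-HIT  vc=[]
6: 0x19 (blk 3, set 1) → L1-HIT  vc=[]
7: 0x18 (blk 3, set 1) → L1-HIT  vc=[]
8: 0x1e (blk 3, set 1) → L1-HIT  vc=[]
9: 0x2a (blk 5, set 1) → MISS  vc=[3]
10: 0x1a (blk 3, set 1) → VC-HIT  vc=[5]
11: 0x1d (blk 3, set 1) → L1-HIT  vc=[5]
12: 0x2c (blk 5, set 1) → VC-HIT  vc=[3]
13: 0x1b (blk 3, set 1) → VC-HIT  vc=[5]

MISSES = 2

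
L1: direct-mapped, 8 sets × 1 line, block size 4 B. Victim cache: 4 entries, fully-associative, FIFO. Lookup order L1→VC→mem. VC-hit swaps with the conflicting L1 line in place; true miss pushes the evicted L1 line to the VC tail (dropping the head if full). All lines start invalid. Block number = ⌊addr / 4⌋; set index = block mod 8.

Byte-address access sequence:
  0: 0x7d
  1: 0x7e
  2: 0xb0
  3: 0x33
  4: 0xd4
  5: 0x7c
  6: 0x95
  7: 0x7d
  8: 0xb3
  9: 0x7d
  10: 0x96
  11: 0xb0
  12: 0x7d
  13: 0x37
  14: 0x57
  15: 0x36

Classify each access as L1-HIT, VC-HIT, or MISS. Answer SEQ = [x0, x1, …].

SEQ = [MISS, L1-HIT, MISS, MISS, MISS, L1-HIT, MISS, L1-HIT, VC-HIT, L1-HIT, L1-HIT, L1-HIT, L1-HIT, MISS, MISS, VC-HIT]

#0 0x7d→b31/s7 MISS; vc=[]
#1 0x7e→b31/s7 L1-HIT; vc=[]
#2 0xb0→b44/s4 MISS; vc=[]
#3 0x33→b12/s4 MISS; vc=[44]
#4 0xd4→b53/s5 MISS; vc=[44]
#5 0x7c→b31/s7 L1-HIT; vc=[44]
#6 0x95→b37/s5 MISS; vc=[44,53]
#7 0x7d→b31/s7 L1-HIT; vc=[44,53]
#8 0xb3→b44/s4 VC-HIT; vc=[12,53]
#9 0x7d→b31/s7 L1-HIT; vc=[12,53]
#10 0x96→b37/s5 L1-HIT; vc=[12,53]
#11 0xb0→b44/s4 L1-HIT; vc=[12,53]
#12 0x7d→b31/s7 L1-HIT; vc=[12,53]
#13 0x37→b13/s5 MISS; vc=[12,53,37]
#14 0x57→b21/s5 MISS; vc=[12,53,37,13]
#15 0x36→b13/s5 VC-HIT; vc=[12,53,37,21]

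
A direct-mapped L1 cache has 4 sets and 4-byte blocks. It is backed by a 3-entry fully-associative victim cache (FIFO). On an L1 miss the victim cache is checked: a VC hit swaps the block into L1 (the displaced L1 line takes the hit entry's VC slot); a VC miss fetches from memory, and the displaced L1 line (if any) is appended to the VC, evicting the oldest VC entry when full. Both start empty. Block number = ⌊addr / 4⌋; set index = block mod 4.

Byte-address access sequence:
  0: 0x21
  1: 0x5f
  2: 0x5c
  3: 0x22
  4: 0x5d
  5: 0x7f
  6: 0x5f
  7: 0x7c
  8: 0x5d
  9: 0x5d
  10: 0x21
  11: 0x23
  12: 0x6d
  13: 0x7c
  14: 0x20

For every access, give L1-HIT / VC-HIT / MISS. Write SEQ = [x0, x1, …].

SEQ = [MISS, MISS, L1-HIT, L1-HIT, L1-HIT, MISS, VC-HIT, VC-HIT, VC-HIT, L1-HIT, L1-HIT, L1-HIT, MISS, VC-HIT, L1-HIT]

#0 0x21→b8/s0 MISS; vc=[]
#1 0x5f→b23/s3 MISS; vc=[]
#2 0x5c→b23/s3 L1-HIT; vc=[]
#3 0x22→b8/s0 L1-HIT; vc=[]
#4 0x5d→b23/s3 L1-HIT; vc=[]
#5 0x7f→b31/s3 MISS; vc=[23]
#6 0x5f→b23/s3 VC-HIT; vc=[31]
#7 0x7c→b31/s3 VC-HIT; vc=[23]
#8 0x5d→b23/s3 VC-HIT; vc=[31]
#9 0x5d→b23/s3 L1-HIT; vc=[31]
#10 0x21→b8/s0 L1-HIT; vc=[31]
#11 0x23→b8/s0 L1-HIT; vc=[31]
#12 0x6d→b27/s3 MISS; vc=[31,23]
#13 0x7c→b31/s3 VC-HIT; vc=[27,23]
#14 0x20→b8/s0 L1-HIT; vc=[27,23]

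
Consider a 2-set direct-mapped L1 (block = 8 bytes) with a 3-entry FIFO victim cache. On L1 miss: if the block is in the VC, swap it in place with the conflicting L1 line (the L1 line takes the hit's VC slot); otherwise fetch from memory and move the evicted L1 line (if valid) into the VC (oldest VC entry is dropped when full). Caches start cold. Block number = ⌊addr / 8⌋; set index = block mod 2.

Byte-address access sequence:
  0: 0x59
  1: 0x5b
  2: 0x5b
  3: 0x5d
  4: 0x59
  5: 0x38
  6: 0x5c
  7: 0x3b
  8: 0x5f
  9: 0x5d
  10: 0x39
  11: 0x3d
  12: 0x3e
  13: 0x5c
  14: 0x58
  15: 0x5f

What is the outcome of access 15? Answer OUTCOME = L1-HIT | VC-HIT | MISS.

OUTCOME = L1-HIT

  [0] addr=0x59 blk=11 s=1: MISS | VC []
  [1] addr=0x5b blk=11 s=1: L1-HIT | VC []
  [2] addr=0x5b blk=11 s=1: L1-HIT | VC []
  [3] addr=0x5d blk=11 s=1: L1-HIT | VC []
  [4] addr=0x59 blk=11 s=1: L1-HIT | VC []
  [5] addr=0x38 blk=7 s=1: MISS | VC [11]
  [6] addr=0x5c blk=11 s=1: VC-HIT | VC [7]
  [7] addr=0x3b blk=7 s=1: VC-HIT | VC [11]
  [8] addr=0x5f blk=11 s=1: VC-HIT | VC [7]
  [9] addr=0x5d blk=11 s=1: L1-HIT | VC [7]
  [10] addr=0x39 blk=7 s=1: VC-HIT | VC [11]
  [11] addr=0x3d blk=7 s=1: L1-HIT | VC [11]
  [12] addr=0x3e blk=7 s=1: L1-HIT | VC [11]
  [13] addr=0x5c blk=11 s=1: VC-HIT | VC [7]
  [14] addr=0x58 blk=11 s=1: L1-HIT | VC [7]
  [15] addr=0x5f blk=11 s=1: L1-HIT | VC [7]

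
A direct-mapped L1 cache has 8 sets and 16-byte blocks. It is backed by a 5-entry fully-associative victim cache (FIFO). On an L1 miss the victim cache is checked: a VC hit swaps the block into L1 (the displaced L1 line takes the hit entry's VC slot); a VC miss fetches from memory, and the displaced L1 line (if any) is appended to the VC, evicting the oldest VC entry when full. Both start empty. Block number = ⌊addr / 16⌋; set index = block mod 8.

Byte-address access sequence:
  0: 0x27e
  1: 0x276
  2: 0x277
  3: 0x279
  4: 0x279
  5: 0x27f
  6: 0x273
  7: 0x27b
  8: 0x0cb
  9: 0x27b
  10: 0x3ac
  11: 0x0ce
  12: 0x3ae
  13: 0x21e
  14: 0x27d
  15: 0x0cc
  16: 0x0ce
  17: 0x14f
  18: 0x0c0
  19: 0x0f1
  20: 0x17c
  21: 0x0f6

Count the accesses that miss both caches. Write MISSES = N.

#0 0x27e→b39/s7 MISS; vc=[]
#1 0x276→b39/s7 L1-HIT; vc=[]
#2 0x277→b39/s7 L1-HIT; vc=[]
#3 0x279→b39/s7 L1-HIT; vc=[]
#4 0x279→b39/s7 L1-HIT; vc=[]
#5 0x27f→b39/s7 L1-HIT; vc=[]
#6 0x273→b39/s7 L1-HIT; vc=[]
#7 0x27b→b39/s7 L1-HIT; vc=[]
#8 0xcb→b12/s4 MISS; vc=[]
#9 0x27b→b39/s7 L1-HIT; vc=[]
#10 0x3ac→b58/s2 MISS; vc=[]
#11 0xce→b12/s4 L1-HIT; vc=[]
#12 0x3ae→b58/s2 L1-HIT; vc=[]
#13 0x21e→b33/s1 MISS; vc=[]
#14 0x27d→b39/s7 L1-HIT; vc=[]
#15 0xcc→b12/s4 L1-HIT; vc=[]
#16 0xce→b12/s4 L1-HIT; vc=[]
#17 0x14f→b20/s4 MISS; vc=[12]
#18 0xc0→b12/s4 VC-HIT; vc=[20]
#19 0xf1→b15/s7 MISS; vc=[20,39]
#20 0x17c→b23/s7 MISS; vc=[20,39,15]
#21 0xf6→b15/s7 VC-HIT; vc=[20,39,23]

MISSES = 7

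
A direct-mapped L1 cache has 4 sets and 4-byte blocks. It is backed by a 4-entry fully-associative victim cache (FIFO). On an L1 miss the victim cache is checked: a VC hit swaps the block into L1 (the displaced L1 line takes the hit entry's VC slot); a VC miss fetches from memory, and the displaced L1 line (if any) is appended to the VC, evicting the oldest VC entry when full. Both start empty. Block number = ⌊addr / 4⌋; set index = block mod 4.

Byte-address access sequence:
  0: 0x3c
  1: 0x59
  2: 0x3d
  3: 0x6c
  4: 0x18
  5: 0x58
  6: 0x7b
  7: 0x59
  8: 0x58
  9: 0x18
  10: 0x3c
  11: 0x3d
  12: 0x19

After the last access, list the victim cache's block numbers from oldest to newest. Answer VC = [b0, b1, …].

VC = [27, 22, 30]

  [0] addr=0x3c blk=15 s=3: MISS | VC []
  [1] addr=0x59 blk=22 s=2: MISS | VC []
  [2] addr=0x3d blk=15 s=3: L1-HIT | VC []
  [3] addr=0x6c blk=27 s=3: MISS | VC [15]
  [4] addr=0x18 blk=6 s=2: MISS | VC [15, 22]
  [5] addr=0x58 blk=22 s=2: VC-HIT | VC [15, 6]
  [6] addr=0x7b blk=30 s=2: MISS | VC [15, 6, 22]
  [7] addr=0x59 blk=22 s=2: VC-HIT | VC [15, 6, 30]
  [8] addr=0x58 blk=22 s=2: L1-HIT | VC [15, 6, 30]
  [9] addr=0x18 blk=6 s=2: VC-HIT | VC [15, 22, 30]
  [10] addr=0x3c blk=15 s=3: VC-HIT | VC [27, 22, 30]
  [11] addr=0x3d blk=15 s=3: L1-HIT | VC [27, 22, 30]
  [12] addr=0x19 blk=6 s=2: L1-HIT | VC [27, 22, 30]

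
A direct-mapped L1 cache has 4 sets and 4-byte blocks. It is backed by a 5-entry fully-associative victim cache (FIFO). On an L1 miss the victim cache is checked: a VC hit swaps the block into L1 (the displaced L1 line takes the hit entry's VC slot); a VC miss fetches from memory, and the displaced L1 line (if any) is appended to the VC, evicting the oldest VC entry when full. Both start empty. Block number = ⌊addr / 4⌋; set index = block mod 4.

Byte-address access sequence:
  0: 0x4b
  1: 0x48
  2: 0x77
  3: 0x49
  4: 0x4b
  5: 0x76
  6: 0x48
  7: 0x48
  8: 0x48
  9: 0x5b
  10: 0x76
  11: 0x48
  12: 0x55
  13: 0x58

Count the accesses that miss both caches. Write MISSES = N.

0: 0x4b (blk 18, set 2) → MISS  vc=[]
1: 0x48 (blk 18, set 2) → L1-HIT  vc=[]
2: 0x77 (blk 29, set 1) → MISS  vc=[]
3: 0x49 (blk 18, set 2) → L1-HIT  vc=[]
4: 0x4b (blk 18, set 2) → L1-HIT  vc=[]
5: 0x76 (blk 29, set 1) → L1-HIT  vc=[]
6: 0x48 (blk 18, set 2) → L1-HIT  vc=[]
7: 0x48 (blk 18, set 2) → L1-HIT  vc=[]
8: 0x48 (blk 18, set 2) → L1-HIT  vc=[]
9: 0x5b (blk 22, set 2) → MISS  vc=[18]
10: 0x76 (blk 29, set 1) → L1-HIT  vc=[18]
11: 0x48 (blk 18, set 2) → VC-HIT  vc=[22]
12: 0x55 (blk 21, set 1) → MISS  vc=[22, 29]
13: 0x58 (blk 22, set 2) → VC-HIT  vc=[18, 29]

MISSES = 4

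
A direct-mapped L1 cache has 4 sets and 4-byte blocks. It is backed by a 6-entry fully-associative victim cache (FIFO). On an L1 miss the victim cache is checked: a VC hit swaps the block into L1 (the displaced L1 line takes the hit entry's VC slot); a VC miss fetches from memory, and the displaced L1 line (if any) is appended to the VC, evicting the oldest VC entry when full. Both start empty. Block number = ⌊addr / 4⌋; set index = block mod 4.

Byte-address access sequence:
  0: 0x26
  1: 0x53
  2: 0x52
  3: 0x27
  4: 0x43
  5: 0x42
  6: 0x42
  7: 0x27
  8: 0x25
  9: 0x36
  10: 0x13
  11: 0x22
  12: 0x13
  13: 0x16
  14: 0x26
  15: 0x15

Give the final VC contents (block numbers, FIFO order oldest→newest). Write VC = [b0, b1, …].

VC = [20, 9, 16, 8, 13]

#0 0x26→b9/s1 MISS; vc=[]
#1 0x53→b20/s0 MISS; vc=[]
#2 0x52→b20/s0 L1-HIT; vc=[]
#3 0x27→b9/s1 L1-HIT; vc=[]
#4 0x43→b16/s0 MISS; vc=[20]
#5 0x42→b16/s0 L1-HIT; vc=[20]
#6 0x42→b16/s0 L1-HIT; vc=[20]
#7 0x27→b9/s1 L1-HIT; vc=[20]
#8 0x25→b9/s1 L1-HIT; vc=[20]
#9 0x36→b13/s1 MISS; vc=[20,9]
#10 0x13→b4/s0 MISS; vc=[20,9,16]
#11 0x22→b8/s0 MISS; vc=[20,9,16,4]
#12 0x13→b4/s0 VC-HIT; vc=[20,9,16,8]
#13 0x16→b5/s1 MISS; vc=[20,9,16,8,13]
#14 0x26→b9/s1 VC-HIT; vc=[20,5,16,8,13]
#15 0x15→b5/s1 VC-HIT; vc=[20,9,16,8,13]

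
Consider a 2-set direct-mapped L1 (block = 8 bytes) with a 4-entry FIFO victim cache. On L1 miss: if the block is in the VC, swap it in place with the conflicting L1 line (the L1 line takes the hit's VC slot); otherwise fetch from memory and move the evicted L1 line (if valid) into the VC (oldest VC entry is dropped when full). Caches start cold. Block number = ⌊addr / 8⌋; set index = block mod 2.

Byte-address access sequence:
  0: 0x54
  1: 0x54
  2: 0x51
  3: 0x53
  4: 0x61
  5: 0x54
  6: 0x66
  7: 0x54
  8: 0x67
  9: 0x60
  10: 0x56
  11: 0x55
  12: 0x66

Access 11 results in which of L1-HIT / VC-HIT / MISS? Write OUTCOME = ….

0: 0x54 (blk 10, set 0) → MISS  vc=[]
1: 0x54 (blk 10, set 0) → L1-HIT  vc=[]
2: 0x51 (blk 10, set 0) → L1-HIT  vc=[]
3: 0x53 (blk 10, set 0) → L1-HIT  vc=[]
4: 0x61 (blk 12, set 0) → MISS  vc=[10]
5: 0x54 (blk 10, set 0) → VC-HIT  vc=[12]
6: 0x66 (blk 12, set 0) → VC-HIT  vc=[10]
7: 0x54 (blk 10, set 0) → VC-HIT  vc=[12]
8: 0x67 (blk 12, set 0) → VC-HIT  vc=[10]
9: 0x60 (blk 12, set 0) → L1-HIT  vc=[10]
10: 0x56 (blk 10, set 0) → VC-HIT  vc=[12]
11: 0x55 (blk 10, set 0) → L1-HIT  vc=[12]
12: 0x66 (blk 12, set 0) → VC-HIT  vc=[10]

OUTCOME = L1-HIT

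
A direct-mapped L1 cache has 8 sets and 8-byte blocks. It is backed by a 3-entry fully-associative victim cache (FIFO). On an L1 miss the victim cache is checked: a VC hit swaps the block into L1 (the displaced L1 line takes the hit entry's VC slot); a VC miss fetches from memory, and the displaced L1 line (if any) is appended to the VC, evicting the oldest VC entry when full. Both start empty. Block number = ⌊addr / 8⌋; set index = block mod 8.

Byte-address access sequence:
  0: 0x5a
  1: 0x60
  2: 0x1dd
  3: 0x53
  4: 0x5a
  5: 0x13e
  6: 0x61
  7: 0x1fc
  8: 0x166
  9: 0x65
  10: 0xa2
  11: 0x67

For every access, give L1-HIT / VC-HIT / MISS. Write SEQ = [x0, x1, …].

0: 0x5a (blk 11, set 3) → MISS  vc=[]
1: 0x60 (blk 12, set 4) → MISS  vc=[]
2: 0x1dd (blk 59, set 3) → MISS  vc=[11]
3: 0x53 (blk 10, set 2) → MISS  vc=[11]
4: 0x5a (blk 11, set 3) → VC-HIT  vc=[59]
5: 0x13e (blk 39, set 7) → MISS  vc=[59]
6: 0x61 (blk 12, set 4) → L1-HIT  vc=[59]
7: 0x1fc (blk 63, set 7) → MISS  vc=[59, 39]
8: 0x166 (blk 44, set 4) → MISS  vc=[59, 39, 12]
9: 0x65 (blk 12, set 4) → VC-HIT  vc=[59, 39, 44]
10: 0xa2 (blk 20, set 4) → MISS  vc=[39, 44, 12]
11: 0x67 (blk 12, set 4) → VC-HIT  vc=[39, 44, 20]

SEQ = [MISS, MISS, MISS, MISS, VC-HIT, MISS, L1-HIT, MISS, MISS, VC-HIT, MISS, VC-HIT]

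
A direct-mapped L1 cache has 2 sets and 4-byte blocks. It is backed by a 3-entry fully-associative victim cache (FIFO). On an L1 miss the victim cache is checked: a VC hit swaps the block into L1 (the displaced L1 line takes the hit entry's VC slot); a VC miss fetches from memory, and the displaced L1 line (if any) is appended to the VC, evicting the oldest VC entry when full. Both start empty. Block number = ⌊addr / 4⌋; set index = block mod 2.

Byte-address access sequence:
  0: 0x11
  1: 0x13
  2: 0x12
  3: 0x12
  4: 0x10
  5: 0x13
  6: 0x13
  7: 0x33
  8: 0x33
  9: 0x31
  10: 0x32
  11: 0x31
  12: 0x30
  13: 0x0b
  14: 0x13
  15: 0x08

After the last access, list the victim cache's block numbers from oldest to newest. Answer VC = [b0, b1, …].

0: 0x11 (blk 4, set 0) → MISS  vc=[]
1: 0x13 (blk 4, set 0) → L1-HIT  vc=[]
2: 0x12 (blk 4, set 0) → L1-HIT  vc=[]
3: 0x12 (blk 4, set 0) → L1-HIT  vc=[]
4: 0x10 (blk 4, set 0) → L1-HIT  vc=[]
5: 0x13 (blk 4, set 0) → L1-HIT  vc=[]
6: 0x13 (blk 4, set 0) → L1-HIT  vc=[]
7: 0x33 (blk 12, set 0) → MISS  vc=[4]
8: 0x33 (blk 12, set 0) → L1-HIT  vc=[4]
9: 0x31 (blk 12, set 0) → L1-HIT  vc=[4]
10: 0x32 (blk 12, set 0) → L1-HIT  vc=[4]
11: 0x31 (blk 12, set 0) → L1-HIT  vc=[4]
12: 0x30 (blk 12, set 0) → L1-HIT  vc=[4]
13: 0xb (blk 2, set 0) → MISS  vc=[4, 12]
14: 0x13 (blk 4, set 0) → VC-HIT  vc=[2, 12]
15: 0x8 (blk 2, set 0) → VC-HIT  vc=[4, 12]

VC = [4, 12]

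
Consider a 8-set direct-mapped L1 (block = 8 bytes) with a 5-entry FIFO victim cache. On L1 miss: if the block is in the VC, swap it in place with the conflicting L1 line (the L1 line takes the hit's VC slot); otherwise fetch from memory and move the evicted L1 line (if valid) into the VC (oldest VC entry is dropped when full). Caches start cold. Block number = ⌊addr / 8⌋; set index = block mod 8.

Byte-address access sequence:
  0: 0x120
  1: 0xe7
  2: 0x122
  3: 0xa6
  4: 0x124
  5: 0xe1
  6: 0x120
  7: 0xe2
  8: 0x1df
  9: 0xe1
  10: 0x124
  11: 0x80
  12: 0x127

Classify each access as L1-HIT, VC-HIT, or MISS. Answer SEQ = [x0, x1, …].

SEQ = [MISS, MISS, VC-HIT, MISS, VC-HIT, VC-HIT, VC-HIT, VC-HIT, MISS, L1-HIT, VC-HIT, MISS, L1-HIT]

#0 0x120→b36/s4 MISS; vc=[]
#1 0xe7→b28/s4 MISS; vc=[36]
#2 0x122→b36/s4 VC-HIT; vc=[28]
#3 0xa6→b20/s4 MISS; vc=[28,36]
#4 0x124→b36/s4 VC-HIT; vc=[28,20]
#5 0xe1→b28/s4 VC-HIT; vc=[36,20]
#6 0x120→b36/s4 VC-HIT; vc=[28,20]
#7 0xe2→b28/s4 VC-HIT; vc=[36,20]
#8 0x1df→b59/s3 MISS; vc=[36,20]
#9 0xe1→b28/s4 L1-HIT; vc=[36,20]
#10 0x124→b36/s4 VC-HIT; vc=[28,20]
#11 0x80→b16/s0 MISS; vc=[28,20]
#12 0x127→b36/s4 L1-HIT; vc=[28,20]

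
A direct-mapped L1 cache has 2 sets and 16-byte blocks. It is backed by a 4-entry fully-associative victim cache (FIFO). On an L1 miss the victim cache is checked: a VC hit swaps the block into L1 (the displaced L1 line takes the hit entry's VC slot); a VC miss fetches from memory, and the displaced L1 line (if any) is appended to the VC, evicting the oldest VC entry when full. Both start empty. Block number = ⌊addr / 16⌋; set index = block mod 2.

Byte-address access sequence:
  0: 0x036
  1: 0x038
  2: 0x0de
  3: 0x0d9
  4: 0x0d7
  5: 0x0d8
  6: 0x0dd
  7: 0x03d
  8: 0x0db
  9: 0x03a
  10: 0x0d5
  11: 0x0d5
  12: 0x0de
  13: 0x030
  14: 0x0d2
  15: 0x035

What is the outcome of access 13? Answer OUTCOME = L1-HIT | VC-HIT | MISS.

OUTCOME = VC-HIT

#0 0x36→b3/s1 MISS; vc=[]
#1 0x38→b3/s1 L1-HIT; vc=[]
#2 0xde→b13/s1 MISS; vc=[3]
#3 0xd9→b13/s1 L1-HIT; vc=[3]
#4 0xd7→b13/s1 L1-HIT; vc=[3]
#5 0xd8→b13/s1 L1-HIT; vc=[3]
#6 0xdd→b13/s1 L1-HIT; vc=[3]
#7 0x3d→b3/s1 VC-HIT; vc=[13]
#8 0xdb→b13/s1 VC-HIT; vc=[3]
#9 0x3a→b3/s1 VC-HIT; vc=[13]
#10 0xd5→b13/s1 VC-HIT; vc=[3]
#11 0xd5→b13/s1 L1-HIT; vc=[3]
#12 0xde→b13/s1 L1-HIT; vc=[3]
#13 0x30→b3/s1 VC-HIT; vc=[13]
#14 0xd2→b13/s1 VC-HIT; vc=[3]
#15 0x35→b3/s1 VC-HIT; vc=[13]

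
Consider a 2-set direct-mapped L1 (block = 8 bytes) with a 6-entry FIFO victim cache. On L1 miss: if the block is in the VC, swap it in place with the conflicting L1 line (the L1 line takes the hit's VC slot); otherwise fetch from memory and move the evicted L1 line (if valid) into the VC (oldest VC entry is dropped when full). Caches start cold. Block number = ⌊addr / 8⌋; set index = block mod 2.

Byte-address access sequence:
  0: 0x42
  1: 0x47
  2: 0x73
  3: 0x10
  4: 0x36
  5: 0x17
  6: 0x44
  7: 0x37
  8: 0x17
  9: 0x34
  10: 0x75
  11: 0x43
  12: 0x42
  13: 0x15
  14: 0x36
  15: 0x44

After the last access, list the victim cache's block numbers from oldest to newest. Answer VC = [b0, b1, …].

  [0] addr=0x42 blk=8 s=0: MISS | VC []
  [1] addr=0x47 blk=8 s=0: L1-HIT | VC []
  [2] addr=0x73 blk=14 s=0: MISS | VC [8]
  [3] addr=0x10 blk=2 s=0: MISS | VC [8, 14]
  [4] addr=0x36 blk=6 s=0: MISS | VC [8, 14, 2]
  [5] addr=0x17 blk=2 s=0: VC-HIT | VC [8, 14, 6]
  [6] addr=0x44 blk=8 s=0: VC-HIT | VC [2, 14, 6]
  [7] addr=0x37 blk=6 s=0: VC-HIT | VC [2, 14, 8]
  [8] addr=0x17 blk=2 s=0: VC-HIT | VC [6, 14, 8]
  [9] addr=0x34 blk=6 s=0: VC-HIT | VC [2, 14, 8]
  [10] addr=0x75 blk=14 s=0: VC-HIT | VC [2, 6, 8]
  [11] addr=0x43 blk=8 s=0: VC-HIT | VC [2, 6, 14]
  [12] addr=0x42 blk=8 s=0: L1-HIT | VC [2, 6, 14]
  [13] addr=0x15 blk=2 s=0: VC-HIT | VC [8, 6, 14]
  [14] addr=0x36 blk=6 s=0: VC-HIT | VC [8, 2, 14]
  [15] addr=0x44 blk=8 s=0: VC-HIT | VC [6, 2, 14]

VC = [6, 2, 14]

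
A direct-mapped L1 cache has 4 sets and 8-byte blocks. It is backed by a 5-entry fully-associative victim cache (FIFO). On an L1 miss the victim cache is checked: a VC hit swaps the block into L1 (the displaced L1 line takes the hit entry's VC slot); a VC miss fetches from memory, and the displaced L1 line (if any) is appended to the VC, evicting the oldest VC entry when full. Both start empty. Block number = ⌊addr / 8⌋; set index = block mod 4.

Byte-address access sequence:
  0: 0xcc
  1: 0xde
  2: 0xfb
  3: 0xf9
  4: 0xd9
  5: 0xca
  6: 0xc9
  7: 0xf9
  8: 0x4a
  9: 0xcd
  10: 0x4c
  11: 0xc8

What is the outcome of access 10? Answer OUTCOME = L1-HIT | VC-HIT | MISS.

OUTCOME = VC-HIT

  [0] addr=0xcc blk=25 s=1: MISS | VC []
  [1] addr=0xde blk=27 s=3: MISS | VC []
  [2] addr=0xfb blk=31 s=3: MISS | VC [27]
  [3] addr=0xf9 blk=31 s=3: L1-HIT | VC [27]
  [4] addr=0xd9 blk=27 s=3: VC-HIT | VC [31]
  [5] addr=0xca blk=25 s=1: L1-HIT | VC [31]
  [6] addr=0xc9 blk=25 s=1: L1-HIT | VC [31]
  [7] addr=0xf9 blk=31 s=3: VC-HIT | VC [27]
  [8] addr=0x4a blk=9 s=1: MISS | VC [27, 25]
  [9] addr=0xcd blk=25 s=1: VC-HIT | VC [27, 9]
  [10] addr=0x4c blk=9 s=1: VC-HIT | VC [27, 25]
  [11] addr=0xc8 blk=25 s=1: VC-HIT | VC [27, 9]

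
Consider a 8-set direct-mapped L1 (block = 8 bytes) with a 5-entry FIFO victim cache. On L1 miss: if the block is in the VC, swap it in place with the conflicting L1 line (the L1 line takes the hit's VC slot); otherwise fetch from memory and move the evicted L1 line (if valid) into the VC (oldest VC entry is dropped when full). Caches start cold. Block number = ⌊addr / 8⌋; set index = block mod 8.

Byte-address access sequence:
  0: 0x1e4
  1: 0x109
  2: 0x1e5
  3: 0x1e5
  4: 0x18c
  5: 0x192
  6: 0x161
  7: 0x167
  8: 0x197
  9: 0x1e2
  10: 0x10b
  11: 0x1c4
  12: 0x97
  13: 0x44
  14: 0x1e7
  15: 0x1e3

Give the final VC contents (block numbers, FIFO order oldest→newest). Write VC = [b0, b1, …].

VC = [49, 44, 50, 56]

#0 0x1e4→b60/s4 MISS; vc=[]
#1 0x109→b33/s1 MISS; vc=[]
#2 0x1e5→b60/s4 L1-HIT; vc=[]
#3 0x1e5→b60/s4 L1-HIT; vc=[]
#4 0x18c→b49/s1 MISS; vc=[33]
#5 0x192→b50/s2 MISS; vc=[33]
#6 0x161→b44/s4 MISS; vc=[33,60]
#7 0x167→b44/s4 L1-HIT; vc=[33,60]
#8 0x197→b50/s2 L1-HIT; vc=[33,60]
#9 0x1e2→b60/s4 VC-HIT; vc=[33,44]
#10 0x10b→b33/s1 VC-HIT; vc=[49,44]
#11 0x1c4→b56/s0 MISS; vc=[49,44]
#12 0x97→b18/s2 MISS; vc=[49,44,50]
#13 0x44→b8/s0 MISS; vc=[49,44,50,56]
#14 0x1e7→b60/s4 L1-HIT; vc=[49,44,50,56]
#15 0x1e3→b60/s4 L1-HIT; vc=[49,44,50,56]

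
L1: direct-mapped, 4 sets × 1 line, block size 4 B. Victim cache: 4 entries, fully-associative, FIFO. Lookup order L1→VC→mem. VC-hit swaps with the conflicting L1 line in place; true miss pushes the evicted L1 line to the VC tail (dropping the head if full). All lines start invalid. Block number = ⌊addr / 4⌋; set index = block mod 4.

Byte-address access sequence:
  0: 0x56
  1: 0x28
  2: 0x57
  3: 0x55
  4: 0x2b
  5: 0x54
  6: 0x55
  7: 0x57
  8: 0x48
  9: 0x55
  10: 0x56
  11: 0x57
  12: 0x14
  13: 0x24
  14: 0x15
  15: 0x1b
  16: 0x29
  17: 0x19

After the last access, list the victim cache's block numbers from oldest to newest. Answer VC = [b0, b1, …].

VC = [10, 21, 9, 18]

#0 0x56→b21/s1 MISS; vc=[]
#1 0x28→b10/s2 MISS; vc=[]
#2 0x57→b21/s1 L1-HIT; vc=[]
#3 0x55→b21/s1 L1-HIT; vc=[]
#4 0x2b→b10/s2 L1-HIT; vc=[]
#5 0x54→b21/s1 L1-HIT; vc=[]
#6 0x55→b21/s1 L1-HIT; vc=[]
#7 0x57→b21/s1 L1-HIT; vc=[]
#8 0x48→b18/s2 MISS; vc=[10]
#9 0x55→b21/s1 L1-HIT; vc=[10]
#10 0x56→b21/s1 L1-HIT; vc=[10]
#11 0x57→b21/s1 L1-HIT; vc=[10]
#12 0x14→b5/s1 MISS; vc=[10,21]
#13 0x24→b9/s1 MISS; vc=[10,21,5]
#14 0x15→b5/s1 VC-HIT; vc=[10,21,9]
#15 0x1b→b6/s2 MISS; vc=[10,21,9,18]
#16 0x29→b10/s2 VC-HIT; vc=[6,21,9,18]
#17 0x19→b6/s2 VC-HIT; vc=[10,21,9,18]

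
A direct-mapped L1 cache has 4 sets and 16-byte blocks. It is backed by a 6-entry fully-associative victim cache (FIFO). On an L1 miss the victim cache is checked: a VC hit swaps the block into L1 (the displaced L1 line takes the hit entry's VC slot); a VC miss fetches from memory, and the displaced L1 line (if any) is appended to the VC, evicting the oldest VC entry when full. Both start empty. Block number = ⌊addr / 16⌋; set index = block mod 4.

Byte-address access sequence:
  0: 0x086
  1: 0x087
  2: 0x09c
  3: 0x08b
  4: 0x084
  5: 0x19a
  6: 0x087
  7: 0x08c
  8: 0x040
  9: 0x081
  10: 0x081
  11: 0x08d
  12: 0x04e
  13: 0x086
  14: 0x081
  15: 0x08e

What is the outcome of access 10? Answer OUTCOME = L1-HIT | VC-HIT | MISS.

OUTCOME = L1-HIT

#0 0x86→b8/s0 MISS; vc=[]
#1 0x87→b8/s0 L1-HIT; vc=[]
#2 0x9c→b9/s1 MISS; vc=[]
#3 0x8b→b8/s0 L1-HIT; vc=[]
#4 0x84→b8/s0 L1-HIT; vc=[]
#5 0x19a→b25/s1 MISS; vc=[9]
#6 0x87→b8/s0 L1-HIT; vc=[9]
#7 0x8c→b8/s0 L1-HIT; vc=[9]
#8 0x40→b4/s0 MISS; vc=[9,8]
#9 0x81→b8/s0 VC-HIT; vc=[9,4]
#10 0x81→b8/s0 L1-HIT; vc=[9,4]
#11 0x8d→b8/s0 L1-HIT; vc=[9,4]
#12 0x4e→b4/s0 VC-HIT; vc=[9,8]
#13 0x86→b8/s0 VC-HIT; vc=[9,4]
#14 0x81→b8/s0 L1-HIT; vc=[9,4]
#15 0x8e→b8/s0 L1-HIT; vc=[9,4]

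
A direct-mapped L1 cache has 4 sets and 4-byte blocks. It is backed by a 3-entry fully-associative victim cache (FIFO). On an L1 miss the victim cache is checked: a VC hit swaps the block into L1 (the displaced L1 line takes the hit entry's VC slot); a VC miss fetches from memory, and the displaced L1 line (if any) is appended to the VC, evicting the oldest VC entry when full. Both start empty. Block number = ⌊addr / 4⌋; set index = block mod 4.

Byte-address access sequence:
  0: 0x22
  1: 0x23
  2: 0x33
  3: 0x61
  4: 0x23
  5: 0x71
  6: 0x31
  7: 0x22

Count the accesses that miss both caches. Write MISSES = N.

MISSES = 4

0: 0x22 (blk 8, set 0) → MISS  vc=[]
1: 0x23 (blk 8, set 0) → L1-HIT  vc=[]
2: 0x33 (blk 12, set 0) → MISS  vc=[8]
3: 0x61 (blk 24, set 0) → MISS  vc=[8, 12]
4: 0x23 (blk 8, set 0) → VC-HIT  vc=[24, 12]
5: 0x71 (blk 28, set 0) → MISS  vc=[24, 12, 8]
6: 0x31 (blk 12, set 0) → VC-HIT  vc=[24, 28, 8]
7: 0x22 (blk 8, set 0) → VC-HIT  vc=[24, 28, 12]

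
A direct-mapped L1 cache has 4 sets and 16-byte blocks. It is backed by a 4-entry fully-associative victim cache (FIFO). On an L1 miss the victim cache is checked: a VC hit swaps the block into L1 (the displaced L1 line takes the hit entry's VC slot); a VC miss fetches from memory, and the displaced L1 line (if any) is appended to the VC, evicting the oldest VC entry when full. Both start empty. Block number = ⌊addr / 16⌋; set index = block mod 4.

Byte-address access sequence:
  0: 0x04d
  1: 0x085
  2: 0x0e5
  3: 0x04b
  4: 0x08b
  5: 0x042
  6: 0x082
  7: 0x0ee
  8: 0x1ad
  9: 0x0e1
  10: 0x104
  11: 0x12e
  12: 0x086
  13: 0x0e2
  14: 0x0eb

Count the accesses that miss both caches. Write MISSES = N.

MISSES = 6

  [0] addr=0x4d blk=4 s=0: MISS | VC []
  [1] addr=0x85 blk=8 s=0: MISS | VC [4]
  [2] addr=0xe5 blk=14 s=2: MISS | VC [4]
  [3] addr=0x4b blk=4 s=0: VC-HIT | VC [8]
  [4] addr=0x8b blk=8 s=0: VC-HIT | VC [4]
  [5] addr=0x42 blk=4 s=0: VC-HIT | VC [8]
  [6] addr=0x82 blk=8 s=0: VC-HIT | VC [4]
  [7] addr=0xee blk=14 s=2: L1-HIT | VC [4]
  [8] addr=0x1ad blk=26 s=2: MISS | VC [4, 14]
  [9] addr=0xe1 blk=14 s=2: VC-HIT | VC [4, 26]
  [10] addr=0x104 blk=16 s=0: MISS | VC [4, 26, 8]
  [11] addr=0x12e blk=18 s=2: MISS | VC [4, 26, 8, 14]
  [12] addr=0x86 blk=8 s=0: VC-HIT | VC [4, 26, 16, 14]
  [13] addr=0xe2 blk=14 s=2: VC-HIT | VC [4, 26, 16, 18]
  [14] addr=0xeb blk=14 s=2: L1-HIT | VC [4, 26, 16, 18]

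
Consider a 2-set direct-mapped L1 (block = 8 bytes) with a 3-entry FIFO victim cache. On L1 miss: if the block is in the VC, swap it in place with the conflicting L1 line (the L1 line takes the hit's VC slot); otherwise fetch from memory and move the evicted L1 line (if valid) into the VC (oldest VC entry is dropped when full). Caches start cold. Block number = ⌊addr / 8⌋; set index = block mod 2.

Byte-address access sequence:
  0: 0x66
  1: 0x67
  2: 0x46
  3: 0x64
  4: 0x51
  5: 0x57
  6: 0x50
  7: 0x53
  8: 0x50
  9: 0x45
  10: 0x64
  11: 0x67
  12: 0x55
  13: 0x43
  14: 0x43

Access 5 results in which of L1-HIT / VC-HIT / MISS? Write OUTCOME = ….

  [0] addr=0x66 blk=12 s=0: MISS | VC []
  [1] addr=0x67 blk=12 s=0: L1-HIT | VC []
  [2] addr=0x46 blk=8 s=0: MISS | VC [12]
  [3] addr=0x64 blk=12 s=0: VC-HIT | VC [8]
  [4] addr=0x51 blk=10 s=0: MISS | VC [8, 12]
  [5] addr=0x57 blk=10 s=0: L1-HIT | VC [8, 12]
  [6] addr=0x50 blk=10 s=0: L1-HIT | VC [8, 12]
  [7] addr=0x53 blk=10 s=0: L1-HIT | VC [8, 12]
  [8] addr=0x50 blk=10 s=0: L1-HIT | VC [8, 12]
  [9] addr=0x45 blk=8 s=0: VC-HIT | VC [10, 12]
  [10] addr=0x64 blk=12 s=0: VC-HIT | VC [10, 8]
  [11] addr=0x67 blk=12 s=0: L1-HIT | VC [10, 8]
  [12] addr=0x55 blk=10 s=0: VC-HIT | VC [12, 8]
  [13] addr=0x43 blk=8 s=0: VC-HIT | VC [12, 10]
  [14] addr=0x43 blk=8 s=0: L1-HIT | VC [12, 10]

OUTCOME = L1-HIT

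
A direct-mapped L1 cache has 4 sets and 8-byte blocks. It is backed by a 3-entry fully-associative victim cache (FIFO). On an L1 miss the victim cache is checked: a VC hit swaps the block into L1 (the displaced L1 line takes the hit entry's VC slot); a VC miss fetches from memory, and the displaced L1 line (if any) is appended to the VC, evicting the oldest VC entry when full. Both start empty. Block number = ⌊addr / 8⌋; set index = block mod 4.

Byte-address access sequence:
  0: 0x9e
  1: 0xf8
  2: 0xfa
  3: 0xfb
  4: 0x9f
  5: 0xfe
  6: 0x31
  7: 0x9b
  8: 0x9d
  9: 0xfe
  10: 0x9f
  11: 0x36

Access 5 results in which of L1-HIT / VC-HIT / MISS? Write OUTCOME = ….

0: 0x9e (blk 19, set 3) → MISS  vc=[]
1: 0xf8 (blk 31, set 3) → MISS  vc=[19]
2: 0xfa (blk 31, set 3) → L1-HIT  vc=[19]
3: 0xfb (blk 31, set 3) → L1-HIT  vc=[19]
4: 0x9f (blk 19, set 3) → VC-HIT  vc=[31]
5: 0xfe (blk 31, set 3) → VC-HIT  vc=[19]
6: 0x31 (blk 6, set 2) → MISS  vc=[19]
7: 0x9b (blk 19, set 3) → VC-HIT  vc=[31]
8: 0x9d (blk 19, set 3) → L1-HIT  vc=[31]
9: 0xfe (blk 31, set 3) → VC-HIT  vc=[19]
10: 0x9f (blk 19, set 3) → VC-HIT  vc=[31]
11: 0x36 (blk 6, set 2) → L1-HIT  vc=[31]

OUTCOME = VC-HIT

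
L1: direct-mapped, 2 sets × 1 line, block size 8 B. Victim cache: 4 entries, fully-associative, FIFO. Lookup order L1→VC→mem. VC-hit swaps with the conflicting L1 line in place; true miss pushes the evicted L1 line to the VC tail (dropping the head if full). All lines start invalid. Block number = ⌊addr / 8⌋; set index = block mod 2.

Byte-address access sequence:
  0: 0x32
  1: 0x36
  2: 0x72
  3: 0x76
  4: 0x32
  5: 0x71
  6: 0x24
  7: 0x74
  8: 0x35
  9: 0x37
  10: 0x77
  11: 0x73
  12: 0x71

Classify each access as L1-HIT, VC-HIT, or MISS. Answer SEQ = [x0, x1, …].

  [0] addr=0x32 blk=6 s=0: MISS | VC []
  [1] addr=0x36 blk=6 s=0: L1-HIT | VC []
  [2] addr=0x72 blk=14 s=0: MISS | VC [6]
  [3] addr=0x76 blk=14 s=0: L1-HIT | VC [6]
  [4] addr=0x32 blk=6 s=0: VC-HIT | VC [14]
  [5] addr=0x71 blk=14 s=0: VC-HIT | VC [6]
  [6] addr=0x24 blk=4 s=0: MISS | VC [6, 14]
  [7] addr=0x74 blk=14 s=0: VC-HIT | VC [6, 4]
  [8] addr=0x35 blk=6 s=0: VC-HIT | VC [14, 4]
  [9] addr=0x37 blk=6 s=0: L1-HIT | VC [14, 4]
  [10] addr=0x77 blk=14 s=0: VC-HIT | VC [6, 4]
  [11] addr=0x73 blk=14 s=0: L1-HIT | VC [6, 4]
  [12] addr=0x71 blk=14 s=0: L1-HIT | VC [6, 4]

SEQ = [MISS, L1-HIT, MISS, L1-HIT, VC-HIT, VC-HIT, MISS, VC-HIT, VC-HIT, L1-HIT, VC-HIT, L1-HIT, L1-HIT]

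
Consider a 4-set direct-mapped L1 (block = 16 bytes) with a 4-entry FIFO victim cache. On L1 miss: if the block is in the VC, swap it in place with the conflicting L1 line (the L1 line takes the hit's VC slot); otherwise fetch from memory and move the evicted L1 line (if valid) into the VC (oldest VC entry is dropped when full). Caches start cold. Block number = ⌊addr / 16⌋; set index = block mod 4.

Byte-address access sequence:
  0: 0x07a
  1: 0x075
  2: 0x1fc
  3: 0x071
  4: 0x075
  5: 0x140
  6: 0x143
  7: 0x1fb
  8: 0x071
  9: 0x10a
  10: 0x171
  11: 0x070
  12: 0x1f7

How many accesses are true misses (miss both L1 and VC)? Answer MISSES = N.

#0 0x7a→b7/s3 MISS; vc=[]
#1 0x75→b7/s3 L1-HIT; vc=[]
#2 0x1fc→b31/s3 MISS; vc=[7]
#3 0x71→b7/s3 VC-HIT; vc=[31]
#4 0x75→b7/s3 L1-HIT; vc=[31]
#5 0x140→b20/s0 MISS; vc=[31]
#6 0x143→b20/s0 L1-HIT; vc=[31]
#7 0x1fb→b31/s3 VC-HIT; vc=[7]
#8 0x71→b7/s3 VC-HIT; vc=[31]
#9 0x10a→b16/s0 MISS; vc=[31,20]
#10 0x171→b23/s3 MISS; vc=[31,20,7]
#11 0x70→b7/s3 VC-HIT; vc=[31,20,23]
#12 0x1f7→b31/s3 VC-HIT; vc=[7,20,23]

MISSES = 5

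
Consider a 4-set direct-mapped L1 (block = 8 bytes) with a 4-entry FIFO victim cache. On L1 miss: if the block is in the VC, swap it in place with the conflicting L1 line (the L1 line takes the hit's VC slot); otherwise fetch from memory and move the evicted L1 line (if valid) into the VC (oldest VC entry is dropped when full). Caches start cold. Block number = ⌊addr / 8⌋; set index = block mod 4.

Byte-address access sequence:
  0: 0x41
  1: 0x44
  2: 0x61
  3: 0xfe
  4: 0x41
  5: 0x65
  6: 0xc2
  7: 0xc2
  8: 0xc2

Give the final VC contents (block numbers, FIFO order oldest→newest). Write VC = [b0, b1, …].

VC = [8, 12]

  [0] addr=0x41 blk=8 s=0: MISS | VC []
  [1] addr=0x44 blk=8 s=0: L1-HIT | VC []
  [2] addr=0x61 blk=12 s=0: MISS | VC [8]
  [3] addr=0xfe blk=31 s=3: MISS | VC [8]
  [4] addr=0x41 blk=8 s=0: VC-HIT | VC [12]
  [5] addr=0x65 blk=12 s=0: VC-HIT | VC [8]
  [6] addr=0xc2 blk=24 s=0: MISS | VC [8, 12]
  [7] addr=0xc2 blk=24 s=0: L1-HIT | VC [8, 12]
  [8] addr=0xc2 blk=24 s=0: L1-HIT | VC [8, 12]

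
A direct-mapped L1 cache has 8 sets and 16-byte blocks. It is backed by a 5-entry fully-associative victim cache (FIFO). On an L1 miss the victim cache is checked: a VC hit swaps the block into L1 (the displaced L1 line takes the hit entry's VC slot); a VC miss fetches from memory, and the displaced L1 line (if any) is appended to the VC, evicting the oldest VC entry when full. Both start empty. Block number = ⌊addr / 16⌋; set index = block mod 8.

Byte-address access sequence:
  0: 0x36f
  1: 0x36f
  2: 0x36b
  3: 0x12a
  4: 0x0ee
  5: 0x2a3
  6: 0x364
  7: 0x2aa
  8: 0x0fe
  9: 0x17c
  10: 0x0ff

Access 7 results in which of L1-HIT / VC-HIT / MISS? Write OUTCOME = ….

  [0] addr=0x36f blk=54 s=6: MISS | VC []
  [1] addr=0x36f blk=54 s=6: L1-HIT | VC []
  [2] addr=0x36b blk=54 s=6: L1-HIT | VC []
  [3] addr=0x12a blk=18 s=2: MISS | VC []
  [4] addr=0xee blk=14 s=6: MISS | VC [54]
  [5] addr=0x2a3 blk=42 s=2: MISS | VC [54, 18]
  [6] addr=0x364 blk=54 s=6: VC-HIT | VC [14, 18]
  [7] addr=0x2aa blk=42 s=2: L1-HIT | VC [14, 18]
  [8] addr=0xfe blk=15 s=7: MISS | VC [14, 18]
  [9] addr=0x17c blk=23 s=7: MISS | VC [14, 18, 15]
  [10] addr=0xff blk=15 s=7: VC-HIT | VC [14, 18, 23]

OUTCOME = L1-HIT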